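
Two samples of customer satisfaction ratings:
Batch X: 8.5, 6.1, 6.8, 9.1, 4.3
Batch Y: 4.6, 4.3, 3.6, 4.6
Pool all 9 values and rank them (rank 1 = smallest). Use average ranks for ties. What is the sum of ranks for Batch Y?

Sorted (ascending): 3.6, 4.3, 4.3, 4.6, 4.6, 6.1, 6.8, 8.5, 9.1
The 2 values of 4.3 occupy positions 2–3 → average rank (2+3)/2 = 2.5.
The 2 values of 4.6 occupy positions 4–5 → average rank (4+5)/2 = 4.5.
Batch Y values → pooled ranks: 4.6→4.5, 4.3→2.5, 3.6→1, 4.6→4.5
Rank sum = 4.5 + 2.5 + 1 + 4.5 = 12.5

12.5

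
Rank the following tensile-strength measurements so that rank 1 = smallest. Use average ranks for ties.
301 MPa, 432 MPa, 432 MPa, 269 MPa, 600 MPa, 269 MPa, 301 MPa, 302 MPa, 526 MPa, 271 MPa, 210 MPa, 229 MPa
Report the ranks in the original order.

6.5, 9.5, 9.5, 3.5, 12, 3.5, 6.5, 8, 11, 5, 1, 2

Sorted (ascending): 210, 229, 269, 269, 271, 301, 301, 302, 432, 432, 526, 600
The 2 values of 269 occupy positions 3–4 → average rank (3+4)/2 = 3.5.
The 2 values of 301 occupy positions 6–7 → average rank (6+7)/2 = 6.5.
The 2 values of 432 occupy positions 9–10 → average rank (9+10)/2 = 9.5.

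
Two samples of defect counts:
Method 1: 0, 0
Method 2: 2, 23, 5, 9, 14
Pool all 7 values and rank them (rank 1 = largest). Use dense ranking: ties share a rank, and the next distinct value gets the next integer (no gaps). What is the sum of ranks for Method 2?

15

Sorted (descending): 23, 14, 9, 5, 2, 0, 0
The 2 values of 0 share dense rank 6.
Remaining distinct values take the next consecutive integers.
Method 2 values → pooled ranks: 2→5, 23→1, 5→4, 9→3, 14→2
Rank sum = 5 + 1 + 4 + 3 + 2 = 15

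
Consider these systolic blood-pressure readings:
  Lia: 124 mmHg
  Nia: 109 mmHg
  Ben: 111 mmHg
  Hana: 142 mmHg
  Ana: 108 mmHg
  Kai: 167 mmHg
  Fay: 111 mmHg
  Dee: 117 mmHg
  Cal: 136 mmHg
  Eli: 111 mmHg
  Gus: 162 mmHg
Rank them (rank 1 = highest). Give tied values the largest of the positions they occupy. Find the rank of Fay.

9

Sorted (descending): 167, 162, 142, 136, 124, 117, 111, 111, 111, 109, 108
The 3 values of 111 occupy positions 7–9 → each gets rank 9.
Fay has value 111 mmHg → rank 9.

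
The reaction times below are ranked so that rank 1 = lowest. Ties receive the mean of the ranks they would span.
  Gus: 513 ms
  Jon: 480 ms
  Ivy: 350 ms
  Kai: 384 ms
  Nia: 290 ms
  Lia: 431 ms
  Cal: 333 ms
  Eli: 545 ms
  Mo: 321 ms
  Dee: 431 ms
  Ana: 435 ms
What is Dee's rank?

6.5

Sorted (ascending): 290, 321, 333, 350, 384, 431, 431, 435, 480, 513, 545
The 2 values of 431 occupy positions 6–7 → average rank (6+7)/2 = 6.5.
Dee has value 431 ms → rank 6.5.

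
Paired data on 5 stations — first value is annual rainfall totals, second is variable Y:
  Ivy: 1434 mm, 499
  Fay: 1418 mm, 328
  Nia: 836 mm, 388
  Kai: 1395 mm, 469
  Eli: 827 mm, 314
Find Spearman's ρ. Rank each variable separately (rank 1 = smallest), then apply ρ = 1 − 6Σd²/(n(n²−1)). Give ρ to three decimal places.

0.700

Ranks of variable 1: 5, 4, 2, 3, 1
Ranks of variable 2: 5, 2, 3, 4, 1
d = r₁ − r₂: 0, 2, -1, -1, 0
d²: 0, 4, 1, 1, 0; Σd² = 6
ρ = 1 − 6·6/(5·24) = 1 − 36/120 = 0.700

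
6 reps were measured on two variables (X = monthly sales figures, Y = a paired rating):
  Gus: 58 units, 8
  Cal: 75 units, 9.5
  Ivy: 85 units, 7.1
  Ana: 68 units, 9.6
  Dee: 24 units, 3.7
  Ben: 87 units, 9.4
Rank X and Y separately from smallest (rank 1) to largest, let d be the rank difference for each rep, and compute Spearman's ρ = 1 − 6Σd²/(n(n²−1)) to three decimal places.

0.314

Ranks of variable 1: 2, 4, 5, 3, 1, 6
Ranks of variable 2: 3, 5, 2, 6, 1, 4
d = r₁ − r₂: -1, -1, 3, -3, 0, 2
d²: 1, 1, 9, 9, 0, 4; Σd² = 24
ρ = 1 − 6·24/(6·35) = 1 − 144/210 = 0.314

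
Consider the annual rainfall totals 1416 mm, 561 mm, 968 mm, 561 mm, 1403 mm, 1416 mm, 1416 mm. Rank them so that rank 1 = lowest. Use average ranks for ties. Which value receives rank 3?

Sorted (ascending): 561, 561, 968, 1403, 1416, 1416, 1416
The 2 values of 561 occupy positions 1–2 → average rank (1+2)/2 = 1.5.
The 3 values of 1416 occupy positions 5–7 → average rank 6.
Rank 3 → value 968.

968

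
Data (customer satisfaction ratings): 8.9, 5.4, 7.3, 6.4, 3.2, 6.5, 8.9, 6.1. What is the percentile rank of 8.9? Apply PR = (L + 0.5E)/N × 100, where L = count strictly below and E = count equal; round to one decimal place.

87.5

N = 8.
Strictly below 8.9: 6. Equal to 8.9: 2.
PR = (6 + 0.5·2)/8 × 100 = 87.5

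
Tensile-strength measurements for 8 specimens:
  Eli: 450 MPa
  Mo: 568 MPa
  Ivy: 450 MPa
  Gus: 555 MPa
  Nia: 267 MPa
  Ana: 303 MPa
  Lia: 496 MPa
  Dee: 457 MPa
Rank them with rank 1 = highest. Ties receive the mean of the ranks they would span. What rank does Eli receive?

Sorted (descending): 568, 555, 496, 457, 450, 450, 303, 267
The 2 values of 450 occupy positions 5–6 → average rank (5+6)/2 = 5.5.
Eli has value 450 MPa → rank 5.5.

5.5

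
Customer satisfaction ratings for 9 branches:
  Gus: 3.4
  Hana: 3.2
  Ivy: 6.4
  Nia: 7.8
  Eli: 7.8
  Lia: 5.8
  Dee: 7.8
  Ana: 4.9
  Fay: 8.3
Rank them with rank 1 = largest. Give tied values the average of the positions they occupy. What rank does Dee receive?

3

Sorted (descending): 8.3, 7.8, 7.8, 7.8, 6.4, 5.8, 4.9, 3.4, 3.2
The 3 values of 7.8 occupy positions 2–4 → average rank 3.
Dee has value 7.8 → rank 3.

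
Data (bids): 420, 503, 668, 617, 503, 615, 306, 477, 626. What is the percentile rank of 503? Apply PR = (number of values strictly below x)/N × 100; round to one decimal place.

N = 9.
Strictly below 503: 3. Equal to 503: 2.
PR = 3/9 × 100 = 33.3

33.3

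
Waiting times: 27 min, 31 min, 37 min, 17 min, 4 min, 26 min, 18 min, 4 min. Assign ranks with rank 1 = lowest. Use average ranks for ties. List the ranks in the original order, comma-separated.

6, 7, 8, 3, 1.5, 5, 4, 1.5

Sorted (ascending): 4, 4, 17, 18, 26, 27, 31, 37
The 2 values of 4 occupy positions 1–2 → average rank (1+2)/2 = 1.5.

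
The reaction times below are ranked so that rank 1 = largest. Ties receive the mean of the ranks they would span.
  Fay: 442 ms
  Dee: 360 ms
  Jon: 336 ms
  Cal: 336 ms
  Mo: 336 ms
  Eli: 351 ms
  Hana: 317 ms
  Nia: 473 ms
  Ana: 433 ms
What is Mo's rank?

7

Sorted (descending): 473, 442, 433, 360, 351, 336, 336, 336, 317
The 3 values of 336 occupy positions 6–8 → average rank 7.
Mo has value 336 ms → rank 7.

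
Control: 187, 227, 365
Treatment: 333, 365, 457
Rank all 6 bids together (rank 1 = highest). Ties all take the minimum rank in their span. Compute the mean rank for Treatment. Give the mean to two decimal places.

Sorted (descending): 457, 365, 365, 333, 227, 187
The 2 values of 365 occupy positions 2–3 → each gets rank 2.
Treatment values → pooled ranks: 333→4, 365→2, 457→1
Mean rank = (4 + 2 + 1) / 3 = 2.33

2.33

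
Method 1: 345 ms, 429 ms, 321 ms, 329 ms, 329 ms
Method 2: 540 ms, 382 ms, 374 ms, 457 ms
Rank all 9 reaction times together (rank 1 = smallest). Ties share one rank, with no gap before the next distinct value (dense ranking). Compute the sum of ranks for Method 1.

Sorted (ascending): 321, 329, 329, 345, 374, 382, 429, 457, 540
The 2 values of 329 share dense rank 2.
Remaining distinct values take the next consecutive integers.
Method 1 values → pooled ranks: 345→3, 429→6, 321→1, 329→2, 329→2
Rank sum = 3 + 6 + 1 + 2 + 2 = 14

14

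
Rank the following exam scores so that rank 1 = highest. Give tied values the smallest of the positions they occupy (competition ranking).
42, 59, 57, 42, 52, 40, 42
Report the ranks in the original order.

4, 1, 2, 4, 3, 7, 4

Sorted (descending): 59, 57, 52, 42, 42, 42, 40
The 3 values of 42 occupy positions 4–6 → each gets rank 4.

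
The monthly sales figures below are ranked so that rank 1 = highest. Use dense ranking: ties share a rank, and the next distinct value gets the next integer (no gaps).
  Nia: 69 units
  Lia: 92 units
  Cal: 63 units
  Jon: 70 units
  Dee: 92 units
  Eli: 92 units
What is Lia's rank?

Sorted (descending): 92, 92, 92, 70, 69, 63
The 3 values of 92 share dense rank 1.
Remaining distinct values take the next consecutive integers.
Lia has value 92 units → rank 1.

1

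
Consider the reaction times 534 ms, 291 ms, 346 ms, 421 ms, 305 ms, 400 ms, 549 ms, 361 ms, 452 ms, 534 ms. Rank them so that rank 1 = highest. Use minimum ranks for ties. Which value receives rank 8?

Sorted (descending): 549, 534, 534, 452, 421, 400, 361, 346, 305, 291
The 2 values of 534 occupy positions 2–3 → each gets rank 2.
Rank 8 → value 346.

346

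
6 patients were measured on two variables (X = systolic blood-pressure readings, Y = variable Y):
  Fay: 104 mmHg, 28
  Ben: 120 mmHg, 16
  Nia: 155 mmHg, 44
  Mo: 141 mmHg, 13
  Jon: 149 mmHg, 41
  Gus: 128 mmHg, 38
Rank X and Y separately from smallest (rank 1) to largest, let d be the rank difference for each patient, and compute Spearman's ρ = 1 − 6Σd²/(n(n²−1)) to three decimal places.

0.600

Ranks of variable 1: 1, 2, 6, 4, 5, 3
Ranks of variable 2: 3, 2, 6, 1, 5, 4
d = r₁ − r₂: -2, 0, 0, 3, 0, -1
d²: 4, 0, 0, 9, 0, 1; Σd² = 14
ρ = 1 − 6·14/(6·35) = 1 − 84/210 = 0.600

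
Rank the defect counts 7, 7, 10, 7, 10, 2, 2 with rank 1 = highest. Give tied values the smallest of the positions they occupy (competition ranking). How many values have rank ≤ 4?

5

Sorted (descending): 10, 10, 7, 7, 7, 2, 2
The 2 values of 10 occupy positions 1–2 → each gets rank 1.
The 3 values of 7 occupy positions 3–5 → each gets rank 3.
The 2 values of 2 occupy positions 6–7 → each gets rank 6.
Ranks ≤ 4: {1, 1, 3, 3, 3} → 5 values.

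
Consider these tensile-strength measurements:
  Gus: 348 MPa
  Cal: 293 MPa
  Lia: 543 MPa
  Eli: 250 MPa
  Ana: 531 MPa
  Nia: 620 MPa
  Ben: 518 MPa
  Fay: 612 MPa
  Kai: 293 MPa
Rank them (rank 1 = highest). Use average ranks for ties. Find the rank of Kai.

7.5

Sorted (descending): 620, 612, 543, 531, 518, 348, 293, 293, 250
The 2 values of 293 occupy positions 7–8 → average rank (7+8)/2 = 7.5.
Kai has value 293 MPa → rank 7.5.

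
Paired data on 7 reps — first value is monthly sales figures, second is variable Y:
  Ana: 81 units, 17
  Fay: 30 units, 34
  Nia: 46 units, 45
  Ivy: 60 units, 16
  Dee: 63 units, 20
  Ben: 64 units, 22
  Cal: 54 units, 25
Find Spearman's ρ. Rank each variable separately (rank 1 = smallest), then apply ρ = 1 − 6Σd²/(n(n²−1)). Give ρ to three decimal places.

-0.714

Ranks of variable 1: 7, 1, 2, 4, 5, 6, 3
Ranks of variable 2: 2, 6, 7, 1, 3, 4, 5
d = r₁ − r₂: 5, -5, -5, 3, 2, 2, -2
d²: 25, 25, 25, 9, 4, 4, 4; Σd² = 96
ρ = 1 − 6·96/(7·48) = 1 − 576/336 = -0.714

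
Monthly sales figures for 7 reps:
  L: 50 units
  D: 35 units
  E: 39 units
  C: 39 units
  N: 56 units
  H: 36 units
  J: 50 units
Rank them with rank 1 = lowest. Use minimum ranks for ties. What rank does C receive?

3

Sorted (ascending): 35, 36, 39, 39, 50, 50, 56
The 2 values of 39 occupy positions 3–4 → each gets rank 3.
The 2 values of 50 occupy positions 5–6 → each gets rank 5.
C has value 39 units → rank 3.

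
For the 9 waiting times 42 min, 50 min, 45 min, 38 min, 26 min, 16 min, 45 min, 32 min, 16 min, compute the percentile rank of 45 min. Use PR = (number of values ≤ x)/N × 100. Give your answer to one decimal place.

N = 9.
Strictly below 45: 6. Equal to 45: 2.
PR = 8/9 × 100 = 88.9

88.9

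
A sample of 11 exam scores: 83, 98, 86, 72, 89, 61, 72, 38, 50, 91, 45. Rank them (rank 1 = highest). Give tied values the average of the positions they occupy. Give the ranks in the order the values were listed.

Sorted (descending): 98, 91, 89, 86, 83, 72, 72, 61, 50, 45, 38
The 2 values of 72 occupy positions 6–7 → average rank (6+7)/2 = 6.5.

5, 1, 4, 6.5, 3, 8, 6.5, 11, 9, 2, 10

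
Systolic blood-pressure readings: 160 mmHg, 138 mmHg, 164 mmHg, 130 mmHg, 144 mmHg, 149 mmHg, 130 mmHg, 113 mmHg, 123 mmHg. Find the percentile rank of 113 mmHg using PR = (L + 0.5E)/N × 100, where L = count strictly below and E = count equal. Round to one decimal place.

5.6

N = 9.
Strictly below 113: 0. Equal to 113: 1.
PR = (0 + 0.5·1)/9 × 100 = 5.6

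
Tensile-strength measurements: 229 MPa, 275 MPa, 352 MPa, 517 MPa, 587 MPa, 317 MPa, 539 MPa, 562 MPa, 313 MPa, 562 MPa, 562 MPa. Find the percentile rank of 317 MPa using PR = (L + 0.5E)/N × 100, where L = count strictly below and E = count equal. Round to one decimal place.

31.8

N = 11.
Strictly below 317: 3. Equal to 317: 1.
PR = (3 + 0.5·1)/11 × 100 = 31.8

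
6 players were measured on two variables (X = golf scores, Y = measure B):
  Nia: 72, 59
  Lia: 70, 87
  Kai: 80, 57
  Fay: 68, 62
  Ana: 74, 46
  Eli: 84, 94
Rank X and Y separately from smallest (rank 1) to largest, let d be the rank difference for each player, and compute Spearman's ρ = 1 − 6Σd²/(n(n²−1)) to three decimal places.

-0.029

Ranks of variable 1: 3, 2, 5, 1, 4, 6
Ranks of variable 2: 3, 5, 2, 4, 1, 6
d = r₁ − r₂: 0, -3, 3, -3, 3, 0
d²: 0, 9, 9, 9, 9, 0; Σd² = 36
ρ = 1 − 6·36/(6·35) = 1 − 216/210 = -0.029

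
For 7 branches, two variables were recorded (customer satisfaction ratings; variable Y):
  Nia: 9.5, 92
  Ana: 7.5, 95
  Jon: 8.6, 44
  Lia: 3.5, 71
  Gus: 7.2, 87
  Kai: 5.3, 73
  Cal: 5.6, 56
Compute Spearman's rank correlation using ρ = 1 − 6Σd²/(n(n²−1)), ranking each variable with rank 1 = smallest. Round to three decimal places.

Ranks of variable 1: 7, 5, 6, 1, 4, 2, 3
Ranks of variable 2: 6, 7, 1, 3, 5, 4, 2
d = r₁ − r₂: 1, -2, 5, -2, -1, -2, 1
d²: 1, 4, 25, 4, 1, 4, 1; Σd² = 40
ρ = 1 − 6·40/(7·48) = 1 − 240/336 = 0.286

0.286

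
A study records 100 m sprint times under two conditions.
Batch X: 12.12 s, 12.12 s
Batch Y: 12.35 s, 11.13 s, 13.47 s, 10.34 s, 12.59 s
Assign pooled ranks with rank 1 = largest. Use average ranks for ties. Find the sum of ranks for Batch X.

9

Sorted (descending): 13.47, 12.59, 12.35, 12.12, 12.12, 11.13, 10.34
The 2 values of 12.12 occupy positions 4–5 → average rank (4+5)/2 = 4.5.
Batch X values → pooled ranks: 12.12→4.5, 12.12→4.5
Rank sum = 4.5 + 4.5 = 9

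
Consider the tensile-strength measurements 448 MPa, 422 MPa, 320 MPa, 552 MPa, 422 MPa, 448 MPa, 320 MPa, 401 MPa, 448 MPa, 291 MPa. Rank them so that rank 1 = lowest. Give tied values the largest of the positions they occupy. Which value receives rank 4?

401

Sorted (ascending): 291, 320, 320, 401, 422, 422, 448, 448, 448, 552
The 2 values of 320 occupy positions 2–3 → each gets rank 3.
The 2 values of 422 occupy positions 5–6 → each gets rank 6.
The 3 values of 448 occupy positions 7–9 → each gets rank 9.
Rank 4 → value 401.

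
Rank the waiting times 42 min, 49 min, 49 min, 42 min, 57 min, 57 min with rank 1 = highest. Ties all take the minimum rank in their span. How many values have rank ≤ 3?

Sorted (descending): 57, 57, 49, 49, 42, 42
The 2 values of 57 occupy positions 1–2 → each gets rank 1.
The 2 values of 49 occupy positions 3–4 → each gets rank 3.
The 2 values of 42 occupy positions 5–6 → each gets rank 5.
Ranks ≤ 3: {1, 1, 3, 3} → 4 values.

4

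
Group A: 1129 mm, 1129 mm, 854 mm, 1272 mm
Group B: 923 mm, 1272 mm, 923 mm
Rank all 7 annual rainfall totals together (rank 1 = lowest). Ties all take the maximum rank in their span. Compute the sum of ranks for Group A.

18

Sorted (ascending): 854, 923, 923, 1129, 1129, 1272, 1272
The 2 values of 923 occupy positions 2–3 → each gets rank 3.
The 2 values of 1129 occupy positions 4–5 → each gets rank 5.
The 2 values of 1272 occupy positions 6–7 → each gets rank 7.
Group A values → pooled ranks: 1129→5, 1129→5, 854→1, 1272→7
Rank sum = 5 + 5 + 1 + 7 = 18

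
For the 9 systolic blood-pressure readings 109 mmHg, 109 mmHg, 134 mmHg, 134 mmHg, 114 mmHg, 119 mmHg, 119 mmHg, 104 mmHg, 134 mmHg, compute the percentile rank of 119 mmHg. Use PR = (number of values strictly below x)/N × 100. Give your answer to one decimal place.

44.4

N = 9.
Strictly below 119: 4. Equal to 119: 2.
PR = 4/9 × 100 = 44.4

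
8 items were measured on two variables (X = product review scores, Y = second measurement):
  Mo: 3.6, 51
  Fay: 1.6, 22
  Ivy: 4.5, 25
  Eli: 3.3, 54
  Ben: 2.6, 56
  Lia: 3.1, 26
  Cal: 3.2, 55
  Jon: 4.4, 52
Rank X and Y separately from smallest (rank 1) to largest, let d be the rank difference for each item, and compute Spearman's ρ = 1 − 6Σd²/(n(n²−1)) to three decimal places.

-0.071

Ranks of variable 1: 6, 1, 8, 5, 2, 3, 4, 7
Ranks of variable 2: 4, 1, 2, 6, 8, 3, 7, 5
d = r₁ − r₂: 2, 0, 6, -1, -6, 0, -3, 2
d²: 4, 0, 36, 1, 36, 0, 9, 4; Σd² = 90
ρ = 1 − 6·90/(8·63) = 1 − 540/504 = -0.071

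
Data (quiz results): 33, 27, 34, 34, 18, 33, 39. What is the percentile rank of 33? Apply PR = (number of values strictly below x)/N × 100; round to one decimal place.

28.6

N = 7.
Strictly below 33: 2. Equal to 33: 2.
PR = 2/7 × 100 = 28.6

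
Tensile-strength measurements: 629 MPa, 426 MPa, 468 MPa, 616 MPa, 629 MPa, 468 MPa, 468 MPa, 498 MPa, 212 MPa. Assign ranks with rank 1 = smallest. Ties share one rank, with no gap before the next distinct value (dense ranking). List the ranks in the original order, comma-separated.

6, 2, 3, 5, 6, 3, 3, 4, 1

Sorted (ascending): 212, 426, 468, 468, 468, 498, 616, 629, 629
The 3 values of 468 share dense rank 3.
The 2 values of 629 share dense rank 6.
Remaining distinct values take the next consecutive integers.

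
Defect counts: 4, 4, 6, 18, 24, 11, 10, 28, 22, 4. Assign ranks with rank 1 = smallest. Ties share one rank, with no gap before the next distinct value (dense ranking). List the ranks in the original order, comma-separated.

1, 1, 2, 5, 7, 4, 3, 8, 6, 1

Sorted (ascending): 4, 4, 4, 6, 10, 11, 18, 22, 24, 28
The 3 values of 4 share dense rank 1.
Remaining distinct values take the next consecutive integers.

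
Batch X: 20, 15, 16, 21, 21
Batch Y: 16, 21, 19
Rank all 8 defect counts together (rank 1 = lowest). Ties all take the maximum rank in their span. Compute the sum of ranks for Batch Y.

Sorted (ascending): 15, 16, 16, 19, 20, 21, 21, 21
The 2 values of 16 occupy positions 2–3 → each gets rank 3.
The 3 values of 21 occupy positions 6–8 → each gets rank 8.
Batch Y values → pooled ranks: 16→3, 21→8, 19→4
Rank sum = 3 + 8 + 4 = 15

15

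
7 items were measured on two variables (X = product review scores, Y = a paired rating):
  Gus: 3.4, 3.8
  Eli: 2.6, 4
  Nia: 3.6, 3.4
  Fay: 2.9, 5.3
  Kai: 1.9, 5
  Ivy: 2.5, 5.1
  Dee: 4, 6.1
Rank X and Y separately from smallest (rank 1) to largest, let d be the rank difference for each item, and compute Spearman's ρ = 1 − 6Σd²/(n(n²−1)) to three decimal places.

Ranks of variable 1: 5, 3, 6, 4, 1, 2, 7
Ranks of variable 2: 2, 3, 1, 6, 4, 5, 7
d = r₁ − r₂: 3, 0, 5, -2, -3, -3, 0
d²: 9, 0, 25, 4, 9, 9, 0; Σd² = 56
ρ = 1 − 6·56/(7·48) = 1 − 336/336 = 0.000

0.000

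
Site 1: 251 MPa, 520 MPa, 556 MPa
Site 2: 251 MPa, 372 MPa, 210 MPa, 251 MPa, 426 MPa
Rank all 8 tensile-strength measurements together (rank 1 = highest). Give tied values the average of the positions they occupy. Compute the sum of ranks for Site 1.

Sorted (descending): 556, 520, 426, 372, 251, 251, 251, 210
The 3 values of 251 occupy positions 5–7 → average rank 6.
Site 1 values → pooled ranks: 251→6, 520→2, 556→1
Rank sum = 6 + 2 + 1 = 9

9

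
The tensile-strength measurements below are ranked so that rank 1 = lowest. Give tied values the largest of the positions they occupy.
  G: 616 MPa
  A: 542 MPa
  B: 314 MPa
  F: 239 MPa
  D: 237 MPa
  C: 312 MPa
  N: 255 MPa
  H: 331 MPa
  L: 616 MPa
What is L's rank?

9

Sorted (ascending): 237, 239, 255, 312, 314, 331, 542, 616, 616
The 2 values of 616 occupy positions 8–9 → each gets rank 9.
L has value 616 MPa → rank 9.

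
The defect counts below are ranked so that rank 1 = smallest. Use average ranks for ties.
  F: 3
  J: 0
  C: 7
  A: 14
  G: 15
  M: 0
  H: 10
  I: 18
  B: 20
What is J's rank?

1.5

Sorted (ascending): 0, 0, 3, 7, 10, 14, 15, 18, 20
The 2 values of 0 occupy positions 1–2 → average rank (1+2)/2 = 1.5.
J has value 0 → rank 1.5.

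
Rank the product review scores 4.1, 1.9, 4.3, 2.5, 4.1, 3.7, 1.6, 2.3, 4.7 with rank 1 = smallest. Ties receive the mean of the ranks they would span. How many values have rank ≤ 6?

5

Sorted (ascending): 1.6, 1.9, 2.3, 2.5, 3.7, 4.1, 4.1, 4.3, 4.7
The 2 values of 4.1 occupy positions 6–7 → average rank (6+7)/2 = 6.5.
Ranks ≤ 6: {1, 2, 3, 4, 5} → 5 values.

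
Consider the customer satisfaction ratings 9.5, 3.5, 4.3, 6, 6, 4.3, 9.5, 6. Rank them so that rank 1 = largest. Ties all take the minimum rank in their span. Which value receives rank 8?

Sorted (descending): 9.5, 9.5, 6, 6, 6, 4.3, 4.3, 3.5
The 2 values of 9.5 occupy positions 1–2 → each gets rank 1.
The 3 values of 6 occupy positions 3–5 → each gets rank 3.
The 2 values of 4.3 occupy positions 6–7 → each gets rank 6.
Rank 8 → value 3.5.

3.5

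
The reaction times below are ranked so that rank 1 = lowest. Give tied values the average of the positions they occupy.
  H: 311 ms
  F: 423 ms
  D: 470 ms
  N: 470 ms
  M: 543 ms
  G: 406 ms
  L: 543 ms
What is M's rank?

6.5

Sorted (ascending): 311, 406, 423, 470, 470, 543, 543
The 2 values of 470 occupy positions 4–5 → average rank (4+5)/2 = 4.5.
The 2 values of 543 occupy positions 6–7 → average rank (6+7)/2 = 6.5.
M has value 543 ms → rank 6.5.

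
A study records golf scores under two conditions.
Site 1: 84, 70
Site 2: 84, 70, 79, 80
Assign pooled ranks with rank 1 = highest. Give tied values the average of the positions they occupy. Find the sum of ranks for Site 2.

14

Sorted (descending): 84, 84, 80, 79, 70, 70
The 2 values of 84 occupy positions 1–2 → average rank (1+2)/2 = 1.5.
The 2 values of 70 occupy positions 5–6 → average rank (5+6)/2 = 5.5.
Site 2 values → pooled ranks: 84→1.5, 70→5.5, 79→4, 80→3
Rank sum = 1.5 + 5.5 + 4 + 3 = 14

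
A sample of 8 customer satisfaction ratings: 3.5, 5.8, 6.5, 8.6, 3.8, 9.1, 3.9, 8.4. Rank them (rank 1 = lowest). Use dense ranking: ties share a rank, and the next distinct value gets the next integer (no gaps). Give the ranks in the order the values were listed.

1, 4, 5, 7, 2, 8, 3, 6

Sorted (ascending): 3.5, 3.8, 3.9, 5.8, 6.5, 8.4, 8.6, 9.1
No ties — each value takes its position as its rank.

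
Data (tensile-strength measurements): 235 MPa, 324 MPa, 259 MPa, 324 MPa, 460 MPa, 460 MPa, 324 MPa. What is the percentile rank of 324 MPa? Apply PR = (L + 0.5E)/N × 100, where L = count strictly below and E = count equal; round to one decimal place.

50.0

N = 7.
Strictly below 324: 2. Equal to 324: 3.
PR = (2 + 0.5·3)/7 × 100 = 50.0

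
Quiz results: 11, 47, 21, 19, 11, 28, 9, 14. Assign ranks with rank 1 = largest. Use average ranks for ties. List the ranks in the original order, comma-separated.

6.5, 1, 3, 4, 6.5, 2, 8, 5

Sorted (descending): 47, 28, 21, 19, 14, 11, 11, 9
The 2 values of 11 occupy positions 6–7 → average rank (6+7)/2 = 6.5.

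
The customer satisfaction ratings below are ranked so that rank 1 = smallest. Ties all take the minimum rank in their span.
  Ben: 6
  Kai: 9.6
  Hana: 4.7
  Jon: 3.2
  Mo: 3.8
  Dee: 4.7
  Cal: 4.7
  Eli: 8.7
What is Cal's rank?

Sorted (ascending): 3.2, 3.8, 4.7, 4.7, 4.7, 6, 8.7, 9.6
The 3 values of 4.7 occupy positions 3–5 → each gets rank 3.
Cal has value 4.7 → rank 3.

3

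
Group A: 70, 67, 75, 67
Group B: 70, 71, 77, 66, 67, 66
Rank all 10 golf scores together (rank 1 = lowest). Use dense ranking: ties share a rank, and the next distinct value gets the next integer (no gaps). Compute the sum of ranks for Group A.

12

Sorted (ascending): 66, 66, 67, 67, 67, 70, 70, 71, 75, 77
The 2 values of 66 share dense rank 1.
The 3 values of 67 share dense rank 2.
The 2 values of 70 share dense rank 3.
Remaining distinct values take the next consecutive integers.
Group A values → pooled ranks: 70→3, 67→2, 75→5, 67→2
Rank sum = 3 + 2 + 5 + 2 = 12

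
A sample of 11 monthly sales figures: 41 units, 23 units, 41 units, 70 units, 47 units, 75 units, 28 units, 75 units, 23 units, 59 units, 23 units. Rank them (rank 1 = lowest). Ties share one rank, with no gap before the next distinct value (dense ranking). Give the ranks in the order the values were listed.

3, 1, 3, 6, 4, 7, 2, 7, 1, 5, 1

Sorted (ascending): 23, 23, 23, 28, 41, 41, 47, 59, 70, 75, 75
The 3 values of 23 share dense rank 1.
The 2 values of 41 share dense rank 3.
The 2 values of 75 share dense rank 7.
Remaining distinct values take the next consecutive integers.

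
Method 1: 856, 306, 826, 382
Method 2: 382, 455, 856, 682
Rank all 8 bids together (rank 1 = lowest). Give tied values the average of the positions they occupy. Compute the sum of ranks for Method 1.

Sorted (ascending): 306, 382, 382, 455, 682, 826, 856, 856
The 2 values of 382 occupy positions 2–3 → average rank (2+3)/2 = 2.5.
The 2 values of 856 occupy positions 7–8 → average rank (7+8)/2 = 7.5.
Method 1 values → pooled ranks: 856→7.5, 306→1, 826→6, 382→2.5
Rank sum = 7.5 + 1 + 6 + 2.5 = 17

17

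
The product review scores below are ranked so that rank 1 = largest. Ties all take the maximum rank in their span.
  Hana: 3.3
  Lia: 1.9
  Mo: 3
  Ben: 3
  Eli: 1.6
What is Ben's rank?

Sorted (descending): 3.3, 3, 3, 1.9, 1.6
The 2 values of 3 occupy positions 2–3 → each gets rank 3.
Ben has value 3 → rank 3.

3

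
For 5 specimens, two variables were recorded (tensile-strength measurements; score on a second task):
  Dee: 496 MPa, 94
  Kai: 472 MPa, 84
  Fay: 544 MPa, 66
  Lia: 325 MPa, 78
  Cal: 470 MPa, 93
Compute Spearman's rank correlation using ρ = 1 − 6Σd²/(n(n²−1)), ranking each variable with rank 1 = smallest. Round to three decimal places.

-0.100

Ranks of variable 1: 4, 3, 5, 1, 2
Ranks of variable 2: 5, 3, 1, 2, 4
d = r₁ − r₂: -1, 0, 4, -1, -2
d²: 1, 0, 16, 1, 4; Σd² = 22
ρ = 1 − 6·22/(5·24) = 1 − 132/120 = -0.100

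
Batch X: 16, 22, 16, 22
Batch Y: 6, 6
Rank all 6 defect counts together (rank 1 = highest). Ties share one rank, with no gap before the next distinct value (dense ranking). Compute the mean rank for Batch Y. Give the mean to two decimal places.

Sorted (descending): 22, 22, 16, 16, 6, 6
The 2 values of 22 share dense rank 1.
The 2 values of 16 share dense rank 2.
The 2 values of 6 share dense rank 3.
Batch Y values → pooled ranks: 6→3, 6→3
Mean rank = (3 + 3) / 2 = 3.00

3.00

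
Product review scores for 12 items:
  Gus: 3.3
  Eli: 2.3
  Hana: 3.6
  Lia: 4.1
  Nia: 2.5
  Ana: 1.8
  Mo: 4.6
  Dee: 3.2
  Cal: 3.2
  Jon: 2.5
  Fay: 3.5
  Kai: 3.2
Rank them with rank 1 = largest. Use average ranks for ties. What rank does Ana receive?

Sorted (descending): 4.6, 4.1, 3.6, 3.5, 3.3, 3.2, 3.2, 3.2, 2.5, 2.5, 2.3, 1.8
The 3 values of 3.2 occupy positions 6–8 → average rank 7.
The 2 values of 2.5 occupy positions 9–10 → average rank (9+10)/2 = 9.5.
Ana has value 1.8 → rank 12.

12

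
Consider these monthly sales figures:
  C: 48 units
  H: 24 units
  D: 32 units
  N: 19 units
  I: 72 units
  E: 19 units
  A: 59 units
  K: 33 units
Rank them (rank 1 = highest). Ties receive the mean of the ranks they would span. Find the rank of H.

6

Sorted (descending): 72, 59, 48, 33, 32, 24, 19, 19
The 2 values of 19 occupy positions 7–8 → average rank (7+8)/2 = 7.5.
H has value 24 units → rank 6.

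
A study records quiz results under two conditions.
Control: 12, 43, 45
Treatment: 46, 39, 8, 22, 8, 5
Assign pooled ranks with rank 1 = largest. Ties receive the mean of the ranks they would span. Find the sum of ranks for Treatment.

Sorted (descending): 46, 45, 43, 39, 22, 12, 8, 8, 5
The 2 values of 8 occupy positions 7–8 → average rank (7+8)/2 = 7.5.
Treatment values → pooled ranks: 46→1, 39→4, 8→7.5, 22→5, 8→7.5, 5→9
Rank sum = 1 + 4 + 7.5 + 5 + 7.5 + 9 = 34

34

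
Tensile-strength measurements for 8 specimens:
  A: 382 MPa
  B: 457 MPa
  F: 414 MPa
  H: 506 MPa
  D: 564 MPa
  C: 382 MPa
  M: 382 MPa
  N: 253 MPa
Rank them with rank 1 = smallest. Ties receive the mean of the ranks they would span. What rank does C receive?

3

Sorted (ascending): 253, 382, 382, 382, 414, 457, 506, 564
The 3 values of 382 occupy positions 2–4 → average rank 3.
C has value 382 MPa → rank 3.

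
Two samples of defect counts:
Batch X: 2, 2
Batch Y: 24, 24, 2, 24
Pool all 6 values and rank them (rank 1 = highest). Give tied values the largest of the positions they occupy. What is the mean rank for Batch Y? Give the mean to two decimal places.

Sorted (descending): 24, 24, 24, 2, 2, 2
The 3 values of 24 occupy positions 1–3 → each gets rank 3.
The 3 values of 2 occupy positions 4–6 → each gets rank 6.
Batch Y values → pooled ranks: 24→3, 24→3, 2→6, 24→3
Mean rank = (3 + 3 + 6 + 3) / 4 = 3.75

3.75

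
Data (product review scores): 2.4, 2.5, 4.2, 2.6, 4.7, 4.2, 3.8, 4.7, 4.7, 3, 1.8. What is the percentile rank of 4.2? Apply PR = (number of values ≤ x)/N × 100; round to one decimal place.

72.7

N = 11.
Strictly below 4.2: 6. Equal to 4.2: 2.
PR = 8/11 × 100 = 72.7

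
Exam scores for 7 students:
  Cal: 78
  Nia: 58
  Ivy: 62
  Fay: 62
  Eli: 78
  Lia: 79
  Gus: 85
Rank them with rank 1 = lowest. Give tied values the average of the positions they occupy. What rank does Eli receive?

4.5

Sorted (ascending): 58, 62, 62, 78, 78, 79, 85
The 2 values of 62 occupy positions 2–3 → average rank (2+3)/2 = 2.5.
The 2 values of 78 occupy positions 4–5 → average rank (4+5)/2 = 4.5.
Eli has value 78 → rank 4.5.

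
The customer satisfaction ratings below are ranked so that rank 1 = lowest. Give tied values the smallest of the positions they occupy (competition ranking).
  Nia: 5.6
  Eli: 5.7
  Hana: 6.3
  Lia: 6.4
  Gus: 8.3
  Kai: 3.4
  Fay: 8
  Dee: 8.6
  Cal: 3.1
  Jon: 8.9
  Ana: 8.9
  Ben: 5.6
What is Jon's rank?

Sorted (ascending): 3.1, 3.4, 5.6, 5.6, 5.7, 6.3, 6.4, 8, 8.3, 8.6, 8.9, 8.9
The 2 values of 5.6 occupy positions 3–4 → each gets rank 3.
The 2 values of 8.9 occupy positions 11–12 → each gets rank 11.
Jon has value 8.9 → rank 11.

11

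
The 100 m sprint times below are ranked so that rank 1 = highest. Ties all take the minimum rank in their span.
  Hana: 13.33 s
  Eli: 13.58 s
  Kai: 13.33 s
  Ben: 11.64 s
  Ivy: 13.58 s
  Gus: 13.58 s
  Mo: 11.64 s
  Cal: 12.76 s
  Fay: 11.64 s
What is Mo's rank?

7

Sorted (descending): 13.58, 13.58, 13.58, 13.33, 13.33, 12.76, 11.64, 11.64, 11.64
The 3 values of 13.58 occupy positions 1–3 → each gets rank 1.
The 2 values of 13.33 occupy positions 4–5 → each gets rank 4.
The 3 values of 11.64 occupy positions 7–9 → each gets rank 7.
Mo has value 11.64 s → rank 7.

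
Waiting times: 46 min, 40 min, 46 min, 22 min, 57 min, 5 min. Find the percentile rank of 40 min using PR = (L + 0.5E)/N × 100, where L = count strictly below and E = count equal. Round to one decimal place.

N = 6.
Strictly below 40: 2. Equal to 40: 1.
PR = (2 + 0.5·1)/6 × 100 = 41.7

41.7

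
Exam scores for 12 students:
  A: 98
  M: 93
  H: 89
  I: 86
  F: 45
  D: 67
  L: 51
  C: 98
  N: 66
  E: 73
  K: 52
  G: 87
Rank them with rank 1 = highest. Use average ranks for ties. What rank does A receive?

1.5

Sorted (descending): 98, 98, 93, 89, 87, 86, 73, 67, 66, 52, 51, 45
The 2 values of 98 occupy positions 1–2 → average rank (1+2)/2 = 1.5.
A has value 98 → rank 1.5.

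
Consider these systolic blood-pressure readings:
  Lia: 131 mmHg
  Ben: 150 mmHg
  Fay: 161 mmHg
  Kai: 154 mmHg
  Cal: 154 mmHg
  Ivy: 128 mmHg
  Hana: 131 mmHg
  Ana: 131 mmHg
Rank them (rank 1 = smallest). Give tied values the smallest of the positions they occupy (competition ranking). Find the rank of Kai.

Sorted (ascending): 128, 131, 131, 131, 150, 154, 154, 161
The 3 values of 131 occupy positions 2–4 → each gets rank 2.
The 2 values of 154 occupy positions 6–7 → each gets rank 6.
Kai has value 154 mmHg → rank 6.

6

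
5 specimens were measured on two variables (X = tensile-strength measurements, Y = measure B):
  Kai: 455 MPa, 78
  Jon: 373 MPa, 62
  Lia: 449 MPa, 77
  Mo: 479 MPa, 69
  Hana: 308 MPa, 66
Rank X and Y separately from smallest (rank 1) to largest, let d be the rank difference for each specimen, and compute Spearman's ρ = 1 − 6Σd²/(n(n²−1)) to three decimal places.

0.600

Ranks of variable 1: 4, 2, 3, 5, 1
Ranks of variable 2: 5, 1, 4, 3, 2
d = r₁ − r₂: -1, 1, -1, 2, -1
d²: 1, 1, 1, 4, 1; Σd² = 8
ρ = 1 − 6·8/(5·24) = 1 − 48/120 = 0.600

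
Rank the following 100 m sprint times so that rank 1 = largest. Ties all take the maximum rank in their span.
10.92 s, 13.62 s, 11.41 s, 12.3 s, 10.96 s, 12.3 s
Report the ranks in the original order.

6, 1, 4, 3, 5, 3

Sorted (descending): 13.62, 12.3, 12.3, 11.41, 10.96, 10.92
The 2 values of 12.3 occupy positions 2–3 → each gets rank 3.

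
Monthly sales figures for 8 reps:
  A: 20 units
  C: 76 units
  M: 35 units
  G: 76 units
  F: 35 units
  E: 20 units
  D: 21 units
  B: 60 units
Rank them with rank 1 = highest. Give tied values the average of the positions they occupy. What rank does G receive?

Sorted (descending): 76, 76, 60, 35, 35, 21, 20, 20
The 2 values of 76 occupy positions 1–2 → average rank (1+2)/2 = 1.5.
The 2 values of 35 occupy positions 4–5 → average rank (4+5)/2 = 4.5.
The 2 values of 20 occupy positions 7–8 → average rank (7+8)/2 = 7.5.
G has value 76 units → rank 1.5.

1.5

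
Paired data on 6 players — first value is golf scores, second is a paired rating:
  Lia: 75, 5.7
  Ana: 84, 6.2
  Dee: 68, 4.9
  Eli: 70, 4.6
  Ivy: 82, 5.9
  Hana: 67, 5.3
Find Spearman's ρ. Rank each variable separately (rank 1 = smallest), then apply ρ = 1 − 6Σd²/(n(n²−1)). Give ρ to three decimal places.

0.771

Ranks of variable 1: 4, 6, 2, 3, 5, 1
Ranks of variable 2: 4, 6, 2, 1, 5, 3
d = r₁ − r₂: 0, 0, 0, 2, 0, -2
d²: 0, 0, 0, 4, 0, 4; Σd² = 8
ρ = 1 − 6·8/(6·35) = 1 − 48/210 = 0.771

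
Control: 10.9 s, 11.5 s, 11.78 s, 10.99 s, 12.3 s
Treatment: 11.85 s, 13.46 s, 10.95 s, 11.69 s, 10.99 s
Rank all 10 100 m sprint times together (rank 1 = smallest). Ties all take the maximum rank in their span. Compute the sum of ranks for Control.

Sorted (ascending): 10.9, 10.95, 10.99, 10.99, 11.5, 11.69, 11.78, 11.85, 12.3, 13.46
The 2 values of 10.99 occupy positions 3–4 → each gets rank 4.
Control values → pooled ranks: 10.9→1, 11.5→5, 11.78→7, 10.99→4, 12.3→9
Rank sum = 1 + 5 + 7 + 4 + 9 = 26

26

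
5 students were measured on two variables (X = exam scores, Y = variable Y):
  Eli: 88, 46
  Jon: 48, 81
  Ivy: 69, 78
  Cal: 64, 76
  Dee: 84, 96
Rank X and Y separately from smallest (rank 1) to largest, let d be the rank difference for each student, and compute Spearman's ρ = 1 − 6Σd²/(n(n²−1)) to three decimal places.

-0.300

Ranks of variable 1: 5, 1, 3, 2, 4
Ranks of variable 2: 1, 4, 3, 2, 5
d = r₁ − r₂: 4, -3, 0, 0, -1
d²: 16, 9, 0, 0, 1; Σd² = 26
ρ = 1 − 6·26/(5·24) = 1 − 156/120 = -0.300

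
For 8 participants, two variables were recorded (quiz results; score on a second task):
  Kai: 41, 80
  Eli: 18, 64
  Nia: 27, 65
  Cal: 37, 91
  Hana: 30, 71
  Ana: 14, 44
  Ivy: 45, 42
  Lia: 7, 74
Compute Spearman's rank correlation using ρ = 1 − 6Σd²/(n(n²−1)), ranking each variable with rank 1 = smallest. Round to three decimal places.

Ranks of variable 1: 7, 3, 4, 6, 5, 2, 8, 1
Ranks of variable 2: 7, 3, 4, 8, 5, 2, 1, 6
d = r₁ − r₂: 0, 0, 0, -2, 0, 0, 7, -5
d²: 0, 0, 0, 4, 0, 0, 49, 25; Σd² = 78
ρ = 1 − 6·78/(8·63) = 1 − 468/504 = 0.071

0.071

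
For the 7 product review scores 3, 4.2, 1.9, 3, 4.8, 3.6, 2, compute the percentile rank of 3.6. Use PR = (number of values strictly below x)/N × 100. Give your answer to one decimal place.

57.1

N = 7.
Strictly below 3.6: 4. Equal to 3.6: 1.
PR = 4/7 × 100 = 57.1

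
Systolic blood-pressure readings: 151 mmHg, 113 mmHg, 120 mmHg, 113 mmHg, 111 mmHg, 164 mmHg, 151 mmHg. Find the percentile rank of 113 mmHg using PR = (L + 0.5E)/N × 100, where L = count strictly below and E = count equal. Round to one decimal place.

28.6

N = 7.
Strictly below 113: 1. Equal to 113: 2.
PR = (1 + 0.5·2)/7 × 100 = 28.6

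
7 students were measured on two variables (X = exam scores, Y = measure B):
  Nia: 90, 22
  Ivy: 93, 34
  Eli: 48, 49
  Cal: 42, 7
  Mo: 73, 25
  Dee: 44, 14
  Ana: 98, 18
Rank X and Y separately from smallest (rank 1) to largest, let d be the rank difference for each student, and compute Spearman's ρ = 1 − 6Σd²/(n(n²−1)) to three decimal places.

0.393

Ranks of variable 1: 5, 6, 3, 1, 4, 2, 7
Ranks of variable 2: 4, 6, 7, 1, 5, 2, 3
d = r₁ − r₂: 1, 0, -4, 0, -1, 0, 4
d²: 1, 0, 16, 0, 1, 0, 16; Σd² = 34
ρ = 1 − 6·34/(7·48) = 1 − 204/336 = 0.393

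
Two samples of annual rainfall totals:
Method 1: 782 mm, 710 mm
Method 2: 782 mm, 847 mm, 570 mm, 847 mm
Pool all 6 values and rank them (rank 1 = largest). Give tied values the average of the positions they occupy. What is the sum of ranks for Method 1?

8.5

Sorted (descending): 847, 847, 782, 782, 710, 570
The 2 values of 847 occupy positions 1–2 → average rank (1+2)/2 = 1.5.
The 2 values of 782 occupy positions 3–4 → average rank (3+4)/2 = 3.5.
Method 1 values → pooled ranks: 782→3.5, 710→5
Rank sum = 3.5 + 5 = 8.5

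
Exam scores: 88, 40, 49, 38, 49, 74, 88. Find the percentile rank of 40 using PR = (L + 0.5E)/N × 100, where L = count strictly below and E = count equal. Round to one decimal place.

N = 7.
Strictly below 40: 1. Equal to 40: 1.
PR = (1 + 0.5·1)/7 × 100 = 21.4

21.4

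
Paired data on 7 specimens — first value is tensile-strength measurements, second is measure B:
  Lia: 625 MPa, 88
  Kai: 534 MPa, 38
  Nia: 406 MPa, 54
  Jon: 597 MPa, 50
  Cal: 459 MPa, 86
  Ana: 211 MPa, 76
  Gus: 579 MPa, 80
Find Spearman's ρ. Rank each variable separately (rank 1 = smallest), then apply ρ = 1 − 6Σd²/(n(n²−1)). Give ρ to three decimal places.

Ranks of variable 1: 7, 4, 2, 6, 3, 1, 5
Ranks of variable 2: 7, 1, 3, 2, 6, 4, 5
d = r₁ − r₂: 0, 3, -1, 4, -3, -3, 0
d²: 0, 9, 1, 16, 9, 9, 0; Σd² = 44
ρ = 1 − 6·44/(7·48) = 1 − 264/336 = 0.214

0.214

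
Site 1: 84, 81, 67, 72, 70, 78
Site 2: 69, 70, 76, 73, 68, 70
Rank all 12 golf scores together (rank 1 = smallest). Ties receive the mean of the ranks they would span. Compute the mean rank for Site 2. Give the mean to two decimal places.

Sorted (ascending): 67, 68, 69, 70, 70, 70, 72, 73, 76, 78, 81, 84
The 3 values of 70 occupy positions 4–6 → average rank 5.
Site 2 values → pooled ranks: 69→3, 70→5, 76→9, 73→8, 68→2, 70→5
Mean rank = (3 + 5 + 9 + 8 + 2 + 5) / 6 = 5.33

5.33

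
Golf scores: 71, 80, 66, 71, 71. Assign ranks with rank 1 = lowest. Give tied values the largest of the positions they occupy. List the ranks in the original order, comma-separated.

4, 5, 1, 4, 4

Sorted (ascending): 66, 71, 71, 71, 80
The 3 values of 71 occupy positions 2–4 → each gets rank 4.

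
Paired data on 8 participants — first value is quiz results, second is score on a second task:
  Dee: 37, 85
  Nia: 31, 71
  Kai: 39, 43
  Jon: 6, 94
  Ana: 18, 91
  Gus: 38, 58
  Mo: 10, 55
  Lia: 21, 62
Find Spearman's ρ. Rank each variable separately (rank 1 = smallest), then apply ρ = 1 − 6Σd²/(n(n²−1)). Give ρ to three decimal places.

Ranks of variable 1: 6, 5, 8, 1, 3, 7, 2, 4
Ranks of variable 2: 6, 5, 1, 8, 7, 3, 2, 4
d = r₁ − r₂: 0, 0, 7, -7, -4, 4, 0, 0
d²: 0, 0, 49, 49, 16, 16, 0, 0; Σd² = 130
ρ = 1 − 6·130/(8·63) = 1 − 780/504 = -0.548

-0.548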